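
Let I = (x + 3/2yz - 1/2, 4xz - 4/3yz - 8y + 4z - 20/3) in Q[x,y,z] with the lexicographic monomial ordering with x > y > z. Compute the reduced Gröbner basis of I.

G = {x + 3/2yz - 1/2, yz^2 + 2/9yz + 4/3y - z + 10/9}

f_1 = x + 3/2yz - 1/2, LT = x.
f_2 = 4xz - 4/3yz - 8y + 4z - 20/3, LT = xz.

S(f_1,f_2): lcm = xz. S = 3/2yz^2 + 1/3yz + 2y - 3/2z + 5/3.
  leading term yz^2: no divisor's leading term divides it; move 3/2yz^2 to the remainder.
  leading term yz: no divisor's leading term divides it; move 1/3yz to the remainder.
  leading term y: no divisor's leading term divides it; move 2y to the remainder.
  leading term z: no divisor's leading term divides it; move -3/2z to the remainder.
  leading term 1: no divisor's leading term divides it; move 5/3 to the remainder.
  remainder 3/2yz^2 + 1/3yz + 2y - 3/2z + 5/3 ≠ 0; add g_3 = 3/2yz^2 + 1/3yz + 2y - 3/2z + 5/3 to the basis.

The other S-polynomials (S(f_1,g_3), S(f_2,g_3)) all reduce to 0 modulo the current basis, so we have a Gröbner basis.
Inter-reduce: drop elements whose leading term is divisible by another's, tail-reduce, and make monic.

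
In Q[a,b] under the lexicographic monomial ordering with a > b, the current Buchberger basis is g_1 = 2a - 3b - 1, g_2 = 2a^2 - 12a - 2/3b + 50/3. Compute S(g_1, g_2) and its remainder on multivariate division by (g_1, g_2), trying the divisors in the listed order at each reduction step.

lcm(LM(g_1), LM(g_2)) = a^2.
S = (lcm/LT(g_1))·g_1 − (lcm/LT(g_2))·g_2 = -3/2ab + 11/2a + 1/3b - 25/3.
Reduce S modulo (g_1, g_2) in that order:
  leading term ab: subtract (-3/4b)·g_1 from -3/2ab + 11/2a + 1/3b - 25/3 → 11/2a - 9/4b^2 - 5/12b - 25/3
  leading term a: subtract (11/4)·g_1 from 11/2a - 9/4b^2 - 5/12b - 25/3 → -9/4b^2 + 47/6b - 67/12
  leading term b^2: no divisor's leading term divides it; move -9/4b^2 to the remainder.
  leading term b: no divisor's leading term divides it; move 47/6b to the remainder.
  leading term 1: no divisor's leading term divides it; move -67/12 to the remainder.
The remainder -9/4b^2 + 47/6b - 67/12 is nonzero, so it would be added as the next basis element.

S(g_1, g_2) = -3/2ab + 11/2a + 1/3b - 25/3; remainder on division = -9/4b^2 + 47/6b - 67/12.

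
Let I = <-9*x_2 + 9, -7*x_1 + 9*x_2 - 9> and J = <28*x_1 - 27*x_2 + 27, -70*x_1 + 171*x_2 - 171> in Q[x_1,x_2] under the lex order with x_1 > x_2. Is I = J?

Two ideals are equal iff their reduced Gröbner bases coincide (the reduced basis is unique for a fixed ordering).
Buchberger on the first generating set:
f_1 = -9*x_2 + 9, LT = x_2.
f_2 = -7*x_1 + 9*x_2 - 9, LT = x_1.

S(f_1,f_2): leading monomials are coprime, so the S-polynomial reduces to 0 (Buchberger's first criterion).
Every S-polynomial of the final basis reduces to 0, so we have a Gröbner basis.
Inter-reduce: drop elements whose leading term is divisible by another's, tail-reduce, and make monic.
Reduced Gröbner basis: {x_1, x_2 - 1}.

Buchberger on the second generating set:
h_1 = 28*x_1 - 27*x_2 + 27, LT = x_1.
h_2 = -70*x_1 + 171*x_2 - 171, LT = x_1.

S(h_1,h_2): lcm = x_1. S = 207/140*x_2 - 207/140.
  leading term x_2: no divisor's leading term divides it; move 207/140*x_2 to the remainder.
  leading term 1: no divisor's leading term divides it; move -207/140 to the remainder.
  remainder 207/140*x_2 - 207/140 ≠ 0; add k_3 = 207/140*x_2 - 207/140 to the basis.

S(h_1,k_3): leading monomials are coprime, so the S-polynomial reduces to 0 (Buchberger's first criterion).
S(h_2,k_3): leading monomials are coprime, so the S-polynomial reduces to 0 (Buchberger's first criterion).
Every S-polynomial of the final basis reduces to 0, so we have a Gröbner basis.
Inter-reduce: drop elements whose leading term is divisible by another's, tail-reduce, and make monic.
Reduced Gröbner basis: {x_1, x_2 - 1}.

These coincide, so the ideals are equal.

Yes, the ideals are equal.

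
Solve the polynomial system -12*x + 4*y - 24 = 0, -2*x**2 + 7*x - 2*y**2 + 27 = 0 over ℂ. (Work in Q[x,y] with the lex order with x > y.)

Compute a lex Gröbner basis by Buchberger's algorithm.
f_1 = -12*x + 4*y - 24, LT = x.
f_2 = -2*x**2 + 7*x - 2*y**2 + 27, LT = x**2.

S(f_1,f_2): lcm = x**2. S = -1/3*x*y + 11/2*x - y**2 + 27/2.
  reduce S modulo (f_1, f_2):
  remainder -10/9*y**2 + 5/2*y + 5/2 ≠ 0; add h_3 = -10/9*y**2 + 5/2*y + 5/2 to the basis.

The other S-polynomials (S(f_1,h_3), S(f_2,h_3)) all reduce to 0 modulo the current basis, so we have a Gröbner basis.
Inter-reduce: drop elements whose leading term is divisible by another's, tail-reduce, and make monic.
Reduced Gröbner basis: {x - 1/3*y + 2, y**2 - 9/4*y - 9/4}.

Since the basis is lex-ordered, y**2 - 9/4*y - 9/4 is univariate in y. Its roots are {-3/4, 3}. Back-substituting each root into the other basis elements fixes the other coordinates.
  y = -3/4: the earlier basis element becomes x + 9/4 = 0, giving x = -9/4 — point (-9/4, -3/4).
  y = 3: the earlier basis element becomes x + 1 = 0, giving x = -1 — point (-1, 3).
This is the nonlinear analogue of row-reducing a linear system.

{(-9/4, -3/4), (-1, 3)}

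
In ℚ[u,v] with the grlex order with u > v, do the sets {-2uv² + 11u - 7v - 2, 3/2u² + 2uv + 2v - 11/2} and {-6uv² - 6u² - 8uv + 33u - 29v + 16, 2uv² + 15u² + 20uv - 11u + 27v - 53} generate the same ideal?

Yes, the ideals are equal.

Two ideals are equal iff their reduced Gröbner bases coincide (the reduced basis is unique for a fixed ordering).
Buchberger on the first generating set:
f_1 = -2uv² + 11u - 7v - 2, LT = uv².
f_2 = 3/2u² + 2uv + 2v - 11/2, LT = u².

S(f_1,f_2): lcm = u²v². S = -4/3uv³ - 4/3v³ - 11/2u² + 7/2uv + 11/3v² + u.
  leading term uv³: subtract (⅔v)·f_1 from -4/3uv³ - 4/3v³ - 11/2u² + 7/2uv + 11/3v² + u → -4/3v³ - 11/2u² - 23/6uv + 25/3v² + u + 4/3v
  leading term v³: no divisor's leading term divides it; move -4/3v³ to the remainder.
  leading term u²: subtract (-11/3)·f_2 from -11/2u² - 23/6uv + 25/3v² + u + 4/3v → 7/2uv + 25/3v² + u + 26/3v - 121/6
  leading term uv: no divisor's leading term divides it; move 7/2uv to the remainder.
  leading term v²: no divisor's leading term divides it; move 25/3v² to the remainder.
  leading term u: no divisor's leading term divides it; move u to the remainder.
  leading term v: no divisor's leading term divides it; move 26/3v to the remainder.
  leading term 1: no divisor's leading term divides it; move -121/6 to the remainder.
  remainder -4/3v³ + 7/2uv + 25/3v² + u + 26/3v - 121/6 ≠ 0; add g_3 = -4/3v³ + 7/2uv + 25/3v² + u + 26/3v - 121/6 to the basis.

The other S-polynomials (S(f_1,g_3), S(f_2,g_3)) all reduce to 0 modulo the current basis, so we have a Gröbner basis.
Inter-reduce: drop elements whose leading term is divisible by another's, tail-reduce, and make monic.
Reduced Gröbner basis: {uv² - 11/2u + 7/2v + 1, v³ - 21/8uv - 25/4v² - ¾u - 13/2v + 121/8, u² + 4/3uv + 4/3v - 11/3}.

Buchberger on the second generating set:
h_1 = -6uv² - 6u² - 8uv + 33u - 29v + 16, LT = uv².
h_2 = 2uv² + 15u² + 20uv - 11u + 27v - 53, LT = uv².

S(h_1,h_2): lcm = uv². S = -13/2u² - 26/3uv - 26/3v + 143/6.
  leading term u²: no divisor's leading term divides it; move -13/2u² to the remainder.
  leading term uv: no divisor's leading term divides it; move -26/3uv to the remainder.
  leading term v: no divisor's leading term divides it; move -26/3v to the remainder.
  leading term 1: no divisor's leading term divides it; move 143/6 to the remainder.
  remainder -13/2u² - 26/3uv - 26/3v + 143/6 ≠ 0; add k_3 = -13/2u² - 26/3uv - 26/3v + 143/6 to the basis.

S(h_1,k_3): lcm = u²v². S = -4/3uv³ + u³ + 4/3u²v - 4/3v³ - 11/2u² + 29/6uv + 11/3v² - 8/3u.
  leading term uv³: subtract (2/9v)·h_1 from -4/3uv³ + u³ + 4/3u²v - 4/3v³ - 11/2u² + 29/6uv + 11/3v² - 8/3u → u³ + 8/3u²v + 16/9uv² - 4/3v³ - 11/2u² - 5/2uv + 91/9v² - 8/3u - 32/9v
  leading term u³: subtract (-2/13u)·k_3 from u³ + 8/3u²v + 16/9uv² - 4/3v³ - 11/2u² - 5/2uv + 91/9v² - 8/3u - 32/9v → 4/3u²v + 16/9uv² - 4/3v³ - 11/2u² - 23/6uv + 91/9v² + u - 32/9v
  leading term u²v: subtract (-8/39v)·k_3 from 4/3u²v + 16/9uv² - 4/3v³ - 11/2u² - 23/6uv + 91/9v² + u - 32/9v → -4/3v³ - 11/2u² - 23/6uv + 25/3v² + u + 4/3v
  leading term v³: no divisor's leading term divides it; move -4/3v³ to the remainder.
  leading term u²: subtract (11/13)·k_3 from -11/2u² - 23/6uv + 25/3v² + u + 4/3v → 7/2uv + 25/3v² + u + 26/3v - 121/6
  leading term uv: no divisor's leading term divides it; move 7/2uv to the remainder.
  leading term v²: no divisor's leading term divides it; move 25/3v² to the remainder.
  leading term u: no divisor's leading term divides it; move u to the remainder.
  leading term v: no divisor's leading term divides it; move 26/3v to the remainder.
  leading term 1: no divisor's leading term divides it; move -121/6 to the remainder.
  remainder -4/3v³ + 7/2uv + 25/3v² + u + 26/3v - 121/6 ≠ 0; add k_4 = -4/3v³ + 7/2uv + 25/3v² + u + 26/3v - 121/6 to the basis.

The other S-polynomials (S(h_2,k_3), S(h_1,k_4), S(h_2,k_4), S(k_3,k_4)) all reduce to 0 modulo the current basis, so we have a Gröbner basis.
Inter-reduce: drop elements whose leading term is divisible by another's, tail-reduce, and make monic.
Reduced Gröbner basis: {uv² - 11/2u + 7/2v + 1, v³ - 21/8uv - 25/4v² - ¾u - 13/2v + 121/8, u² + 4/3uv + 4/3v - 11/3}.

These coincide, so the ideals are equal.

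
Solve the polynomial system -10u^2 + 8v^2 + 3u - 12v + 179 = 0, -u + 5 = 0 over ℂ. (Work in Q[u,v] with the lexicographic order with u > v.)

Compute a lex Gröbner basis by Buchberger's algorithm.
f_1 = -10u^2 + 3u + 8v^2 - 12v + 179, LT = u^2.
f_2 = -u + 5, LT = u.

S(f_1,f_2): lcm = u^2. S = 47/10u - 4/5v^2 + 6/5v - 179/10.
  leading term u: subtract (-47/10)·f_2 from 47/10u - 4/5v^2 + 6/5v - 179/10 → -4/5v^2 + 6/5v + 28/5
  leading term v^2: no divisor's leading term divides it; move -4/5v^2 to the remainder.
  leading term v: no divisor's leading term divides it; move 6/5v to the remainder.
  leading term 1: no divisor's leading term divides it; move 28/5 to the remainder.
  remainder -4/5v^2 + 6/5v + 28/5 ≠ 0; add h_3 = -4/5v^2 + 6/5v + 28/5 to the basis.

S(f_1,h_3): leading monomials are coprime, so the S-polynomial reduces to 0 (Buchberger's first criterion).
S(f_2,h_3): leading monomials are coprime, so the S-polynomial reduces to 0 (Buchberger's first criterion).
Every S-polynomial of the final basis reduces to 0, so we have a Gröbner basis.
Inter-reduce: drop elements whose leading term is divisible by another's, tail-reduce, and make monic.
Reduced Gröbner basis: {u - 5, v^2 - 3/2v - 7}.

Elimination: the polynomial v^2 - 3/2v - 7 lies in the elimination ideal for v, so v ∈ {-2, 7/2}. For each such v, the remaining basis elements (now univariate) give the rest of the solution.
  v = -2: the earlier basis element becomes u - 5 = 0, giving u = 5 — point (5, -2).
  v = 7/2: the earlier basis element becomes u - 5 = 0, giving u = 5 — point (5, 7/2).

{(5, -2), (5, 7/2)}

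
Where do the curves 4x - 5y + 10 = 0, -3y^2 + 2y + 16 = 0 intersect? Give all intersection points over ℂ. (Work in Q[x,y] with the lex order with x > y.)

{(-5, -2), (5/6, 8/3)}

Compute a lex Gröbner basis by Buchberger's algorithm.
f_1 = 4x - 5y + 10, LT = x.
f_2 = -3y^2 + 2y + 16, LT = y^2.

The S-polynomials (S(f_1,f_2)) all reduce to 0 modulo the current basis, so we have a Gröbner basis.
Inter-reduce: drop elements whose leading term is divisible by another's, tail-reduce, and make monic.
Reduced Gröbner basis: {x - 5/4y + 5/2, y^2 - 2/3y - 16/3}.

Elimination: the polynomial y^2 - 2/3y - 16/3 lies in the elimination ideal for y, so y ∈ {-2, 8/3}. For each such y, the remaining basis elements (now univariate) give the rest of the solution.
  y = -2: the earlier basis element becomes x + 5 = 0, giving x = -5 — point (-5, -2).
  y = 8/3: the earlier basis element becomes x - 5/6 = 0, giving x = 5/6 — point (5/6, 8/3).
Substituting each solution back into the original system confirms all equations vanish.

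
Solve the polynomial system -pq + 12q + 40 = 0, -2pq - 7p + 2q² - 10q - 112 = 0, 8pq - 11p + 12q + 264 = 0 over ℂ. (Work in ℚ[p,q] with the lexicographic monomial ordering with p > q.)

{(4, -5)}

Compute a lex Gröbner basis by Buchberger's algorithm.
f_1 = -pq + 12q + 40, LT = pq.
f_2 = -2pq - 7p + 2q² - 10q - 112, LT = pq.
f_3 = 8pq - 11p + 12q + 264, LT = pq.

S(f_1,f_2): lcm = pq. S = -7/2p + q² - 17q - 96.
  reduce S modulo (f_1, f_2, f_3):
  remainder -7/2p + q² - 17q - 96 ≠ 0; add h_4 = -7/2p + q² - 17q - 96 to the basis.

S(f_1,f_3): lcm = pq. S = 11/8p - 27/2q - 73.
  reduce S modulo (f_1, f_2, f_3, h_4):
  remainder 11/28q² - 565/28q - 775/7 ≠ 0; add h_5 = 11/28q² - 565/28q - 775/7 to the basis.

S(f_1,h_4): lcm = pq. S = 2/7q³ - 34/7q² - 276/7q - 40.
  reduce S modulo (f_1, f_2, f_3, h_4, h_5):
  remainder 65992/121q + 329960/121 ≠ 0; add h_6 = 65992/121q + 329960/121 to the basis.

The other S-polynomials (S(f_2,f_3), S(f_2,h_4), S(f_3,h_4), S(f_1,h_5), S(f_2,h_5), S(f_3,h_5), S(h_4,h_5), S(f_1,h_6), S(f_2,h_6), S(f_3,h_6), S(h_4,h_6), S(h_5,h_6)) all reduce to 0 modulo the current basis, so we have a Gröbner basis.
Inter-reduce: drop elements whose leading term is divisible by another's, tail-reduce, and make monic.
Reduced Gröbner basis: {p - 4, q + 5}.

A lex Gröbner basis eliminates variables successively. Here q + 5 depends only on q, with roots {-5}; lifting each root through the earlier basis elements recovers the full solutions.
  q = -5: the earlier basis element becomes p - 4 = 0, giving p = 4 — point (4, -5).
This is the nonlinear analogue of row-reducing a linear system.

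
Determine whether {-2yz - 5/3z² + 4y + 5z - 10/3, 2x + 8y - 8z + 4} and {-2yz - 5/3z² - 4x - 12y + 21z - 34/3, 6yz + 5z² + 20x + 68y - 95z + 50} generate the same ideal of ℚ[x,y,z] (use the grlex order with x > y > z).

For a fixed monomial order, each ideal has a unique reduced Gröbner basis; comparing bases decides equality.
Buchberger on the first generating set:
f_1 = -2yz - 5/3z² + 4y + 5z - 10/3, LT = yz.
f_2 = 2x + 8y - 8z + 4, LT = x.

S(f_1,f_2): leading monomials are coprime, so the S-polynomial reduces to 0 (Buchberger's first criterion).
Every S-polynomial of the final basis reduces to 0, so we have a Gröbner basis.
Inter-reduce: drop elements whose leading term is divisible by another's, tail-reduce, and make monic.
Reduced Gröbner basis: {yz + ⅚z² - 2y - 5/2z + 5/3, x + 4y - 4z + 2}.

Buchberger on the second generating set:
h_1 = -2yz - 5/3z² - 4x - 12y + 21z - 34/3, LT = yz.
h_2 = 6yz + 5z² + 20x + 68y - 95z + 50, LT = yz.

S(h_1,h_2): lcm = yz. S = -4/3x - 16/3y + 16/3z - 8/3.
  leading term x: no divisor's leading term divides it; move -4/3x to the remainder.
  leading term y: no divisor's leading term divides it; move -16/3y to the remainder.
  leading term z: no divisor's leading term divides it; move 16/3z to the remainder.
  leading term 1: no divisor's leading term divides it; move -8/3 to the remainder.
  remainder -4/3x - 16/3y + 16/3z - 8/3 ≠ 0; add k_3 = -4/3x - 16/3y + 16/3z - 8/3 to the basis.

S(h_1,k_3): leading monomials are coprime, so the S-polynomial reduces to 0 (Buchberger's first criterion).
S(h_2,k_3): leading monomials are coprime, so the S-polynomial reduces to 0 (Buchberger's first criterion).
Every S-polynomial of the final basis reduces to 0, so we have a Gröbner basis.
Inter-reduce: drop elements whose leading term is divisible by another's, tail-reduce, and make monic.
Reduced Gröbner basis: {yz + ⅚z² - 2y - 5/2z + 5/3, x + 4y - 4z + 2}.

Same reduced basis, so the two generating sets span the same ideal.
The same test decides containment: I ⊆ J iff every generator of I reduces to 0 modulo a Gröbner basis of J.

Yes, the ideals are equal.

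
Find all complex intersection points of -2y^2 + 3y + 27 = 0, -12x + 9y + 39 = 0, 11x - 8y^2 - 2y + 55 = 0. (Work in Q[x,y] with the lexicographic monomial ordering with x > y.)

{(1, -3)}

Compute a lex Gröbner basis by Buchberger's algorithm.
f_1 = -2y^2 + 3y + 27, LT = y^2.
f_2 = -12x + 9y + 39, LT = x.
f_3 = 11x - 8y^2 - 2y + 55, LT = x.

S(f_2,f_3): lcm = x. S = 8/11y^2 - 25/44y - 33/4.
  leading term y^2: subtract (-4/11)·f_1 from 8/11y^2 - 25/44y - 33/4 → 23/44y + 69/44
  leading term y: no divisor's leading term divides it; move 23/44y to the remainder.
  leading term 1: no divisor's leading term divides it; move 69/44 to the remainder.
  remainder 23/44y + 69/44 ≠ 0; add h_4 = 23/44y + 69/44 to the basis.

The other S-polynomials (S(f_1,f_2), S(f_1,f_3), S(f_1,h_4), S(f_2,h_4), S(f_3,h_4)) all reduce to 0 modulo the current basis, so we have a Gröbner basis.
Inter-reduce: drop elements whose leading term is divisible by another's, tail-reduce, and make monic.
Reduced Gröbner basis: {x - 1, y + 3}.

A lex Gröbner basis eliminates variables successively. Here y + 3 depends only on y, with roots {-3}; lifting each root through the earlier basis elements recovers the full solutions.
  y = -3: the earlier basis element becomes x - 1 = 0, giving x = 1 — point (1, -3).
Each listed point satisfies every original equation (direct substitution).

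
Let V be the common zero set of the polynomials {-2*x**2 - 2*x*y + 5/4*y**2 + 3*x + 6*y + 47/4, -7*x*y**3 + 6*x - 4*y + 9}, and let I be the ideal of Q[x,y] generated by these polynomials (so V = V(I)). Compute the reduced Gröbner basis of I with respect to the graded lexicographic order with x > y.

Buchberger's algorithm terminates because the ascending chain of leading-term ideals stabilizes.

f_1 = -2*x**2 - 2*x*y + 5/4*y**2 + 3*x + 6*y + 47/4, LT = x**2.
f_2 = -7*x*y**3 + 6*x - 4*y + 9, LT = x*y**3.

S(f_1,f_2): lcm = x**2*y**3. S = x*y**4 - 5/8*y**5 - 3/2*x*y**3 - 3*y**4 - 47/8*y**3 + 6/7*x**2 - 4/7*x*y + 9/7*x.
  reduce S modulo (f_1, f_2):
  remainder -5/8*y**5 - 3*y**4 - 47/8*y**3 - 4/7*x*y - 1/28*y**2 + 9/7*x + 33/7*y + 87/28 ≠ 0; add g_3 = -5/8*y**5 - 3*y**4 - 47/8*y**3 - 4/7*x*y - 1/28*y**2 + 9/7*x + 33/7*y + 87/28 to the basis.

The other S-polynomials (S(f_1,g_3), S(f_2,g_3)) all reduce to 0 modulo the current basis, so we have a Gröbner basis.

G = {y**5 + 24/5*y**4 + 47/5*y**3 + 32/35*x*y + 2/35*y**2 - 72/35*x - 264/35*y - 174/35, x*y**3 - 6/7*x + 4/7*y - 9/7, x**2 + x*y - 5/8*y**2 - 3/2*x - 3*y - 47/8}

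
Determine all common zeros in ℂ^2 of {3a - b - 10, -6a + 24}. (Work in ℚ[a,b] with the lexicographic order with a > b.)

Compute a lex Gröbner basis by Buchberger's algorithm.
f_1 = 3a - b - 10, LT = a.
f_2 = -6a + 24, LT = a.

S(f_1,f_2): lcm = a. S = -⅓b + ⅔.
  leading term b: no divisor's leading term divides it; move -⅓b to the remainder.
  leading term 1: no divisor's leading term divides it; move ⅔ to the remainder.
  remainder -⅓b + ⅔ ≠ 0; add h_3 = -⅓b + ⅔ to the basis.

The other S-polynomials (S(f_1,h_3), S(f_2,h_3)) all reduce to 0 modulo the current basis, so we have a Gröbner basis.
Inter-reduce: drop elements whose leading term is divisible by another's, tail-reduce, and make monic.
Reduced Gröbner basis: {a - 4, b - 2}.

From the last basis element, b - 2 = 0, so b takes values in {2}. Each choice, substituted upward through the basis, yields the corresponding point(s) of the solution set.
  b = 2: the earlier basis element becomes a - 4 = 0, giving a = 4 — point (4, 2).

{(4, 2)}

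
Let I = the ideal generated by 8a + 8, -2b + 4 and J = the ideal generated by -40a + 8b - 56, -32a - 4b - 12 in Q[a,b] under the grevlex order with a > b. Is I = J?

Equality of ideals is decidable: compute both reduced Gröbner bases (unique for the ordering) and check whether they agree.
Buchberger on the first generating set:
f_1 = 8a + 8, LT = a.
f_2 = -2b + 4, LT = b.

The S-polynomials (S(f_1,f_2)) all reduce to 0 modulo the current basis, so we have a Gröbner basis.
Inter-reduce: drop elements whose leading term is divisible by another's, tail-reduce, and make monic.
Reduced Gröbner basis: {a + 1, b - 2}.

Buchberger on the second generating set:
h_1 = -40a + 8b - 56, LT = a.
h_2 = -32a - 4b - 12, LT = a.

S(h_1,h_2): lcm = a. S = -13/40b + 41/40.
  leading term b: no divisor's leading term divides it; move -13/40b to the remainder.
  leading term 1: no divisor's leading term divides it; move 41/40 to the remainder.
  remainder -13/40b + 41/40 ≠ 0; add k_3 = -13/40b + 41/40 to the basis.

The other S-polynomials (S(h_1,k_3), S(h_2,k_3)) all reduce to 0 modulo the current basis, so we have a Gröbner basis.
Inter-reduce: drop elements whose leading term is divisible by another's, tail-reduce, and make monic.
Reduced Gröbner basis: {a + 10/13, b - 41/13}.

Since the reduced bases disagree, the two ideals are not the same.

No, the ideals differ.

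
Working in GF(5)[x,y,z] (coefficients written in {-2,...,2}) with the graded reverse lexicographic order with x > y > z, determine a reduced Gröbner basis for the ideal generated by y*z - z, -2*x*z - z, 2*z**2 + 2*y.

f_1 = y*z - z, LT = y*z.
f_2 = -2*x*z - z, LT = x*z.
f_3 = 2*z**2 + 2*y, LT = z**2.

S(f_1,f_2): lcm = x*y*z. S = -x*z + 2*y*z.
  leading term x*z: subtract (-2)·f_2 from -x*z + 2*y*z → 2*y*z - 2*z
  leading term y*z: subtract (2)·f_1 from 2*y*z - 2*z → 0
  remainder 0.

S(f_1,f_3): lcm = y*z**2. S = -y**2 - z**2.
  leading term y**2: no divisor's leading term divides it; move -y**2 to the remainder.
  leading term z**2: subtract (2)·f_3 from -z**2 → y
  leading term y: no divisor's leading term divides it; move y to the remainder.
  remainder -y**2 + y ≠ 0; add g_4 = -y**2 + y to the basis.

S(f_2,f_3): lcm = x*z**2. S = -x*y - 2*z**2.
  leading term x*y: no divisor's leading term divides it; move -x*y to the remainder.
  leading term z**2: subtract (-1)·f_3 from -2*z**2 → 2*y
  leading term y: no divisor's leading term divides it; move 2*y to the remainder.
  remainder -x*y + 2*y ≠ 0; add g_5 = -x*y + 2*y to the basis.

S(f_1,g_4): lcm = y**2*z. S = 0.
  remainder 0.

S(f_2,g_4): leading monomials are coprime, so the S-polynomial reduces to 0 (Buchberger's first criterion).
S(f_3,g_4): leading monomials are coprime, so the S-polynomial reduces to 0 (Buchberger's first criterion).
S(f_1,g_5): lcm = x*y*z. S = -x*z + 2*y*z.
  leading term x*z: subtract (-2)·f_2 from -x*z + 2*y*z → 2*y*z - 2*z
  leading term y*z: subtract (2)·f_1 from 2*y*z - 2*z → 0
  remainder 0.

S(f_2,g_5): lcm = x*y*z. S = 0.
  remainder 0.

S(f_3,g_5): leading monomials are coprime, so the S-polynomial reduces to 0 (Buchberger's first criterion).
S(g_4,g_5): lcm = x*y**2. S = -x*y + 2*y**2.
  leading term x*y: subtract (1)·g_5 from -x*y + 2*y**2 → 2*y**2 - 2*y
  leading term y**2: subtract (-2)·g_4 from 2*y**2 - 2*y → 0
  remainder 0.

Every S-polynomial of the final basis reduces to 0, so we have a Gröbner basis.

G = {x*y - 2*y, y**2 - y, x*z - 2*z, y*z - z, z**2 + y}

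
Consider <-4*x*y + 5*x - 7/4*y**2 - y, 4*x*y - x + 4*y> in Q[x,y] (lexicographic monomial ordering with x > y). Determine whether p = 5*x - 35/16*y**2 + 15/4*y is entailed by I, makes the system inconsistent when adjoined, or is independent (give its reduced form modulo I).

First compute the reduced Gröbner basis of I by Buchberger's algorithm.
f_1 = -4*x*y + 5*x - 7/4*y**2 - y, LT = x*y.
f_2 = 4*x*y - x + 4*y, LT = x*y.

S(f_1,f_2): lcm = x*y. S = -x + 7/16*y**2 - 3/4*y.
  reduce S modulo (f_1, f_2):
  remainder -x + 7/16*y**2 - 3/4*y ≠ 0; add h_3 = -x + 7/16*y**2 - 3/4*y to the basis.

S(f_1,h_3): lcm = x*y. S = -5/4*x + 7/16*y**3 - 5/16*y**2 + 1/4*y.
  reduce S modulo (f_1, f_2, h_3):
  remainder 7/16*y**3 - 55/64*y**2 + 19/16*y ≠ 0; add h_4 = 7/16*y**3 - 55/64*y**2 + 19/16*y to the basis.

The other S-polynomials (S(f_2,h_3), S(f_1,h_4), S(f_2,h_4), S(h_3,h_4)) all reduce to 0 modulo the current basis, so we have a Gröbner basis.
Inter-reduce: drop elements whose leading term is divisible by another's, tail-reduce, and make monic.
Reduced Gröbner basis: {x - 7/16*y**2 + 3/4*y, y**3 - 55/28*y**2 + 19/7*y}.
Label its elements g_1 = x - 7/16*y**2 + 3/4*y, g_2 = y**3 - 55/28*y**2 + 19/7*y.

Reduce p = 5*x - 35/16*y**2 + 15/4*y modulo G:
  leading term x: subtract (5)·g_1 from 5*x - 35/16*y**2 + 15/4*y → 0
  normal form = 0.
Since the normal form is 0, p ∈ I.

The remainder on division by a Gröbner basis is unique — it is the normal form.

5*x - 35/16*y**2 + 15/4*y lies in I (it reduces to 0).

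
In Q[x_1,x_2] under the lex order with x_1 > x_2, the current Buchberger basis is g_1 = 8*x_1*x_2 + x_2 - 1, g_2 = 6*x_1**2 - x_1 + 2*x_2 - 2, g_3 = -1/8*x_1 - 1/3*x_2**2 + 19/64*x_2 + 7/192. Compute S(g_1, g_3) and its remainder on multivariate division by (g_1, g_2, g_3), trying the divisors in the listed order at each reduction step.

lcm(LM(g_1), LM(g_3)) = x_1*x_2.
S = (lcm/LT(g_1))·g_1 − (lcm/LT(g_3))·g_3 = -8/3*x_2**3 + 19/8*x_2**2 + 5/12*x_2 - 1/8.
Reduce S modulo (g_1, g_2, g_3) in that order:
  leading term x_2**3: no divisor's leading term divides it; move -8/3*x_2**3 to the remainder.
  leading term x_2**2: no divisor's leading term divides it; move 19/8*x_2**2 to the remainder.
  leading term x_2: no divisor's leading term divides it; move 5/12*x_2 to the remainder.
  leading term 1: no divisor's leading term divides it; move -1/8 to the remainder.
The remainder -8/3*x_2**3 + 19/8*x_2**2 + 5/12*x_2 - 1/8 is nonzero, so it would be added as the next basis element.

S(g_1, g_3) = -8/3*x_2**3 + 19/8*x_2**2 + 5/12*x_2 - 1/8; remainder on division = -8/3*x_2**3 + 19/8*x_2**2 + 5/12*x_2 - 1/8.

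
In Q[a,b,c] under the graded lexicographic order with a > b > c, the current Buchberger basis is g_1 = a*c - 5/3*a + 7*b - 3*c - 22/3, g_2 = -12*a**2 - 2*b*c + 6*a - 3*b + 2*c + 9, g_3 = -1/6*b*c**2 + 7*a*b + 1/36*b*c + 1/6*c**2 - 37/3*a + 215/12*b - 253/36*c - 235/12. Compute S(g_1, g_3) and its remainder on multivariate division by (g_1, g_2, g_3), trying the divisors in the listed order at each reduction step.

S(g_1, g_3) = 42*a**2*b - 3/2*a*b*c + a*c**2 + 7*b**2*c - 3*b*c**2 - 74*a**2 + 215/2*a*b - 253/6*a*c - 22/3*b*c - 235/2*a; remainder on division = 0.

lcm(LM(g_1), LM(g_3)) = a*b*c**2.
S = (lcm/LT(g_1))·g_1 − (lcm/LT(g_3))·g_3 = 42*a**2*b - 3/2*a*b*c + a*c**2 + 7*b**2*c - 3*b*c**2 - 74*a**2 + 215/2*a*b - 253/6*a*c - 22/3*b*c - 235/2*a.
Reduce S modulo (g_1, g_2, g_3) in that order:
  leading term a**2*b: subtract (-7/2*b)·g_2 from 42*a**2*b - 3/2*a*b*c + a*c**2 + 7*b**2*c - 3*b*c**2 - 74*a**2 + 215/2*a*b - 253/6*a*c - 22/3*b*c - 235/2*a → -3/2*a*b*c + a*c**2 - 3*b*c**2 - 74*a**2 + 257/2*a*b - 253/6*a*c - 21/2*b**2 - 1/3*b*c - 235/2*a + 63/2*b
  leading term a*b*c: subtract (-3/2*b)·g_1 from -3/2*a*b*c + a*c**2 - 3*b*c**2 - 74*a**2 + 257/2*a*b - 253/6*a*c - 21/2*b**2 - 1/3*b*c - 235/2*a + 63/2*b → a*c**2 - 3*b*c**2 - 74*a**2 + 126*a*b - 253/6*a*c - 29/6*b*c - 235/2*a + 41/2*b
  leading term a*c**2: subtract (c)·g_1 from a*c**2 - 3*b*c**2 - 74*a**2 + 126*a*b - 253/6*a*c - 29/6*b*c - 235/2*a + 41/2*b → -3*b*c**2 - 74*a**2 + 126*a*b - 81/2*a*c - 71/6*b*c + 3*c**2 - 235/2*a + 41/2*b + 22/3*c
  leading term b*c**2: subtract (18)·g_3 from -3*b*c**2 - 74*a**2 + 126*a*b - 81/2*a*c - 71/6*b*c + 3*c**2 - 235/2*a + 41/2*b + 22/3*c → -74*a**2 - 81/2*a*c - 37/3*b*c + 209/2*a - 302*b + 803/6*c + 705/2
  leading term a**2: subtract (37/6)·g_2 from -74*a**2 - 81/2*a*c - 37/3*b*c + 209/2*a - 302*b + 803/6*c + 705/2 → -81/2*a*c + 135/2*a - 567/2*b + 243/2*c + 297
  leading term a*c: subtract (-81/2)·g_1 from -81/2*a*c + 135/2*a - 567/2*b + 243/2*c + 297 → 0
The remainder is 0, so this S-polynomial contributes no new basis element.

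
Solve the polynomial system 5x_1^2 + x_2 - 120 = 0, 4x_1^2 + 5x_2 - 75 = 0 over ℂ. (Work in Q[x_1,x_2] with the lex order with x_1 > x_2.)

Compute a lex Gröbner basis by Buchberger's algorithm.
f_1 = 5x_1^2 + x_2 - 120, LT = x_1^2.
f_2 = 4x_1^2 + 5x_2 - 75, LT = x_1^2.

S(f_1,f_2): lcm = x_1^2. S = -21/20x_2 - 21/4.
  leading term x_2: no divisor's leading term divides it; move -21/20x_2 to the remainder.
  leading term 1: no divisor's leading term divides it; move -21/4 to the remainder.
  remainder -21/20x_2 - 21/4 ≠ 0; add h_3 = -21/20x_2 - 21/4 to the basis.

The other S-polynomials (S(f_1,h_3), S(f_2,h_3)) all reduce to 0 modulo the current basis, so we have a Gröbner basis.
Inter-reduce: drop elements whose leading term is divisible by another's, tail-reduce, and make monic.
Reduced Gröbner basis: {x_1^2 - 25, x_2 + 5}.

Since the basis is lex-ordered, x_2 + 5 is univariate in x_2. Its roots are {-5}. Back-substituting each root into the other basis elements fixes the other coordinates.
  x_2 = -5: the earlier basis element becomes x_1^2 - 25 = 0, giving x_1 = -5, 5 — points (-5, -5), (5, -5).
Check: every point annihilates each of the original generators.
This is the nonlinear analogue of row-reducing a linear system.

{(-5, -5), (5, -5)}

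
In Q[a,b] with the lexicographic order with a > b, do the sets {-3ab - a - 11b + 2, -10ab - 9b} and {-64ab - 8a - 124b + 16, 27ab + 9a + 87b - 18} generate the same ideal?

No, the ideals differ.

For a fixed monomial order, each ideal has a unique reduced Gröbner basis; comparing bases decides equality.
Buchberger on the first generating set:
f_1 = -3ab - a - 11b + 2, LT = ab.
f_2 = -10ab - 9b, LT = ab.

S(f_1,f_2): lcm = ab. S = 1/3a + 83/30b - 2/3.
  leading term a: no divisor's leading term divides it; move 1/3a to the remainder.
  leading term b: no divisor's leading term divides it; move 83/30b to the remainder.
  leading term 1: no divisor's leading term divides it; move -2/3 to the remainder.
  remainder 1/3a + 83/30b - 2/3 ≠ 0; add g_3 = 1/3a + 83/30b - 2/3 to the basis.

S(f_1,g_3): lcm = ab. S = 1/3a - 83/10b^2 + 17/3b - 2/3.
  leading term a: subtract (1)·g_3 from 1/3a - 83/10b^2 + 17/3b - 2/3 → -83/10b^2 + 29/10b
  leading term b^2: no divisor's leading term divides it; move -83/10b^2 to the remainder.
  leading term b: no divisor's leading term divides it; move 29/10b to the remainder.
  remainder -83/10b^2 + 29/10b ≠ 0; add g_4 = -83/10b^2 + 29/10b to the basis.

The other S-polynomials (S(f_2,g_3), S(f_1,g_4), S(f_2,g_4), S(g_3,g_4)) all reduce to 0 modulo the current basis, so we have a Gröbner basis.
Inter-reduce: drop elements whose leading term is divisible by another's, tail-reduce, and make monic.
Reduced Gröbner basis: {a + 83/10b - 2, b^2 - 29/83b}.

Buchberger on the second generating set:
h_1 = -64ab - 8a - 124b + 16, LT = ab.
h_2 = 27ab + 9a + 87b - 18, LT = ab.

S(h_1,h_2): lcm = ab. S = -5/24a - 185/144b + 5/12.
  leading term a: no divisor's leading term divides it; move -5/24a to the remainder.
  leading term b: no divisor's leading term divides it; move -185/144b to the remainder.
  leading term 1: no divisor's leading term divides it; move 5/12 to the remainder.
  remainder -5/24a - 185/144b + 5/12 ≠ 0; add k_3 = -5/24a - 185/144b + 5/12 to the basis.

S(h_1,k_3): lcm = ab. S = 1/8a - 37/6b^2 + 63/16b - 1/4.
  leading term a: subtract (-3/5)·k_3 from 1/8a - 37/6b^2 + 63/16b - 1/4 → -37/6b^2 + 19/6b
  leading term b^2: no divisor's leading term divides it; move -37/6b^2 to the remainder.
  leading term b: no divisor's leading term divides it; move 19/6b to the remainder.
  remainder -37/6b^2 + 19/6b ≠ 0; add k_4 = -37/6b^2 + 19/6b to the basis.

The other S-polynomials (S(h_2,k_3), S(h_1,k_4), S(h_2,k_4), S(k_3,k_4)) all reduce to 0 modulo the current basis, so we have a Gröbner basis.
Inter-reduce: drop elements whose leading term is divisible by another's, tail-reduce, and make monic.
Reduced Gröbner basis: {a + 37/6b - 2, b^2 - 19/37b}.

The bases are distinct; the ideals are different.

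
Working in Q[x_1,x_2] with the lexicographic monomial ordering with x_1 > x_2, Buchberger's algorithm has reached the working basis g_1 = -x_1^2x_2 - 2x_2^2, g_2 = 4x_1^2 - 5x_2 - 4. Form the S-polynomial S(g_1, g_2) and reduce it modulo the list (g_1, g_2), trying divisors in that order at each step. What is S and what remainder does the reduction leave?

S(g_1, g_2) = 13/4x_2^2 + x_2; remainder on division = 13/4x_2^2 + x_2.

lcm(LM(g_1), LM(g_2)) = x_1^2x_2.
S = (lcm/LT(g_1))·g_1 − (lcm/LT(g_2))·g_2 = 13/4x_2^2 + x_2.
Reduce S modulo (g_1, g_2) in that order:
  leading term x_2^2: no divisor's leading term divides it; move 13/4x_2^2 to the remainder.
  leading term x_2: no divisor's leading term divides it; move x_2 to the remainder.
The remainder 13/4x_2^2 + x_2 is nonzero, so it would be added as the next basis element.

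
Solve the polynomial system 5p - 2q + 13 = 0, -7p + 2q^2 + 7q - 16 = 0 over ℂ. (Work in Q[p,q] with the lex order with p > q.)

{(-76/25, -11/10), (-3, -1)}

Compute a lex Gröbner basis by Buchberger's algorithm.
f_1 = 5p - 2q + 13, LT = p.
f_2 = -7p + 2q^2 + 7q - 16, LT = p.

S(f_1,f_2): lcm = p. S = 2/7q^2 + 3/5q + 11/35.
  leading term q^2: no divisor's leading term divides it; move 2/7q^2 to the remainder.
  leading term q: no divisor's leading term divides it; move 3/5q to the remainder.
  leading term 1: no divisor's leading term divides it; move 11/35 to the remainder.
  remainder 2/7q^2 + 3/5q + 11/35 ≠ 0; add h_3 = 2/7q^2 + 3/5q + 11/35 to the basis.

S(f_1,h_3): leading monomials are coprime, so the S-polynomial reduces to 0 (Buchberger's first criterion).
S(f_2,h_3): leading monomials are coprime, so the S-polynomial reduces to 0 (Buchberger's first criterion).
Every S-polynomial of the final basis reduces to 0, so we have a Gröbner basis.
Inter-reduce: drop elements whose leading term is divisible by another's, tail-reduce, and make monic.
Reduced Gröbner basis: {p - 2/5q + 13/5, q^2 + 21/10q + 11/10}.

Since the basis is lex-ordered, q^2 + 21/10q + 11/10 is univariate in q. Its roots are {-11/10, -1}. Back-substituting each root into the other basis elements fixes the other coordinates.
  q = -11/10: the earlier basis element becomes p + 76/25 = 0, giving p = -76/25 — point (-76/25, -11/10).
  q = -1: the earlier basis element becomes p + 3 = 0, giving p = -3 — point (-3, -1).
Each listed point satisfies every original equation (direct substitution).
This is the nonlinear analogue of row-reducing a linear system.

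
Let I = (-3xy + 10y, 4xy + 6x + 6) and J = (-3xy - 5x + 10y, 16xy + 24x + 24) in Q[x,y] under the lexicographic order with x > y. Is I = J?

No, the ideals differ.

For a fixed monomial order, each ideal has a unique reduced Gröbner basis; comparing bases decides equality.
Buchberger on the first generating set:
f_1 = -3xy + 10y, LT = xy.
f_2 = 4xy + 6x + 6, LT = xy.

S(f_1,f_2): lcm = xy. S = -3/2x - 10/3y - 3/2.
  reduce S modulo (f_1, f_2):
  remainder -3/2x - 10/3y - 3/2 ≠ 0; add g_3 = -3/2x - 10/3y - 3/2 to the basis.

S(f_1,g_3): lcm = xy. S = -20/9y^2 - 13/3y.
  reduce S modulo (f_1, f_2, g_3):
  remainder -20/9y^2 - 13/3y ≠ 0; add g_4 = -20/9y^2 - 13/3y to the basis.

The other S-polynomials (S(f_2,g_3), S(f_1,g_4), S(f_2,g_4), S(g_3,g_4)) all reduce to 0 modulo the current basis, so we have a Gröbner basis.
Inter-reduce: drop elements whose leading term is divisible by another's, tail-reduce, and make monic.
Reduced Gröbner basis: {x + 20/9y + 1, y^2 + 39/20y}.

Buchberger on the second generating set:
h_1 = -3xy - 5x + 10y, LT = xy.
h_2 = 16xy + 24x + 24, LT = xy.

S(h_1,h_2): lcm = xy. S = 1/6x - 10/3y - 3/2.
  reduce S modulo (h_1, h_2):
  remainder 1/6x - 10/3y - 3/2 ≠ 0; add k_3 = 1/6x - 10/3y - 3/2 to the basis.

S(h_1,k_3): lcm = xy. S = 5/3x + 20y^2 + 17/3y.
  reduce S modulo (h_1, h_2, k_3):
  remainder 20y^2 + 39y + 15 ≠ 0; add k_4 = 20y^2 + 39y + 15 to the basis.

The other S-polynomials (S(h_2,k_3), S(h_1,k_4), S(h_2,k_4), S(k_3,k_4)) all reduce to 0 modulo the current basis, so we have a Gröbner basis.
Inter-reduce: drop elements whose leading term is divisible by another's, tail-reduce, and make monic.
Reduced Gröbner basis: {x - 20y - 9, y^2 + 39/20y + 3/4}.

The bases are distinct; the ideals are different.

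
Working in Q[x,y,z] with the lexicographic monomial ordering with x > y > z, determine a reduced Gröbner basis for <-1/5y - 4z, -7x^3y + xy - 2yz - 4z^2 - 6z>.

G = {x^3z - 1/7xz + 9/35z^2 - 3/70z, y + 20z}

f_1 = -1/5y - 4z, LT = y.
f_2 = -7x^3y + xy - 2yz - 4z^2 - 6z, LT = x^3y.

S(f_1,f_2): lcm = x^3y. S = 20x^3z + 1/7xy - 2/7yz - 4/7z^2 - 6/7z.
  leading term x^3z: no divisor's leading term divides it; move 20x^3z to the remainder.
  leading term xy: subtract (-5/7x)·f_1 from 1/7xy - 2/7yz - 4/7z^2 - 6/7z → -20/7xz - 2/7yz - 4/7z^2 - 6/7z
  leading term xz: no divisor's leading term divides it; move -20/7xz to the remainder.
  leading term yz: subtract (10/7z)·f_1 from -2/7yz - 4/7z^2 - 6/7z → 36/7z^2 - 6/7z
  leading term z^2: no divisor's leading term divides it; move 36/7z^2 to the remainder.
  leading term z: no divisor's leading term divides it; move -6/7z to the remainder.
  remainder 20x^3z - 20/7xz + 36/7z^2 - 6/7z ≠ 0; add g_3 = 20x^3z - 20/7xz + 36/7z^2 - 6/7z to the basis.

The other S-polynomials (S(f_1,g_3), S(f_2,g_3)) all reduce to 0 modulo the current basis, so we have a Gröbner basis.
Inter-reduce: drop elements whose leading term is divisible by another's, tail-reduce, and make monic.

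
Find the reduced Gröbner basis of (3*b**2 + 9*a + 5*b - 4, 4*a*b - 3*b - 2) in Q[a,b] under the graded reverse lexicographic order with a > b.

f_1 = 3*b**2 + 9*a + 5*b - 4, LT = b**2.
f_2 = 4*a*b - 3*b - 2, LT = a*b.

S(f_1,f_2): lcm = a*b**2. S = 3*a**2 + 5/3*a*b + 3/4*b**2 - 4/3*a + 1/2*b.
  reduce S modulo (f_1, f_2):
  remainder 3*a**2 - 43/12*a + 1/2*b + 11/6 ≠ 0; add g_3 = 3*a**2 - 43/12*a + 1/2*b + 11/6 to the basis.

The other S-polynomials (S(f_1,g_3), S(f_2,g_3)) all reduce to 0 modulo the current basis, so we have a Gröbner basis.

G = {a**2 - 43/36*a + 1/6*b + 11/18, a*b - 3/4*b - 1/2, b**2 + 3*a + 5/3*b - 4/3}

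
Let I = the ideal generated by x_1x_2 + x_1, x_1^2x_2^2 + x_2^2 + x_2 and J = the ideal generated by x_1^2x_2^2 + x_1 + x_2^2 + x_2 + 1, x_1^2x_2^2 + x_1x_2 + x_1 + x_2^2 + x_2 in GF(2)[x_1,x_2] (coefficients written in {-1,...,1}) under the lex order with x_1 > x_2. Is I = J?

Equality of ideals is decidable: compute both reduced Gröbner bases (unique for the ordering) and check whether they agree.
Buchberger on the first generating set:
f_1 = x_1x_2 + x_1, LT = x_1x_2.
f_2 = x_1^2x_2^2 + x_2^2 + x_2, LT = x_1^2x_2^2.

S(f_1,f_2): lcm = x_1^2x_2^2. S = x_1^2x_2 + x_2^2 + x_2.
  leading term x_1^2x_2: subtract (x_1)·f_1 from x_1^2x_2 + x_2^2 + x_2 → x_1^2 + x_2^2 + x_2
  leading term x_1^2: no divisor's leading term divides it; move x_1^2 to the remainder.
  leading term x_2^2: no divisor's leading term divides it; move x_2^2 to the remainder.
  leading term x_2: no divisor's leading term divides it; move x_2 to the remainder.
  remainder x_1^2 + x_2^2 + x_2 ≠ 0; add g_3 = x_1^2 + x_2^2 + x_2 to the basis.

S(f_1,g_3): lcm = x_1^2x_2. S = x_1^2 + x_2^3 + x_2^2.
  leading term x_1^2: subtract (1)·g_3 from x_1^2 + x_2^3 + x_2^2 → x_2^3 + x_2
  leading term x_2^3: no divisor's leading term divides it; move x_2^3 to the remainder.
  leading term x_2: no divisor's leading term divides it; move x_2 to the remainder.
  remainder x_2^3 + x_2 ≠ 0; add g_4 = x_2^3 + x_2 to the basis.

S(f_2,g_3): lcm = x_1^2x_2^2. S = x_2^4 + x_2^3 + x_2^2 + x_2.
  leading term x_2^4: subtract (x_2)·g_4 from x_2^4 + x_2^3 + x_2^2 + x_2 → x_2^3 + x_2
  leading term x_2^3: subtract (1)·g_4 from x_2^3 + x_2 → 0
  remainder 0.

S(f_1,g_4): lcm = x_1x_2^3. S = x_1x_2^2 + x_1x_2.
  leading term x_1x_2^2: subtract (x_2)·f_1 from x_1x_2^2 + x_1x_2 → 0
  remainder 0.

S(f_2,g_4): lcm = x_1^2x_2^3. S = x_1^2x_2 + x_2^3 + x_2^2.
  leading term x_1^2x_2: subtract (x_1)·f_1 from x_1^2x_2 + x_2^3 + x_2^2 → x_1^2 + x_2^3 + x_2^2
  leading term x_1^2: subtract (1)·g_3 from x_1^2 + x_2^3 + x_2^2 → x_2^3 + x_2
  leading term x_2^3: subtract (1)·g_4 from x_2^3 + x_2 → 0
  remainder 0.

S(g_3,g_4): leading monomials are coprime, so the S-polynomial reduces to 0 (Buchberger's first criterion).
Every S-polynomial of the final basis reduces to 0, so we have a Gröbner basis.
Inter-reduce: drop elements whose leading term is divisible by another's, tail-reduce, and make monic.
Reduced Gröbner basis: {x_1^2 + x_2^2 + x_2, x_1x_2 + x_1, x_2^3 + x_2}.

Buchberger on the second generating set:
h_1 = x_1^2x_2^2 + x_1 + x_2^2 + x_2 + 1, LT = x_1^2x_2^2.
h_2 = x_1^2x_2^2 + x_1x_2 + x_1 + x_2^2 + x_2, LT = x_1^2x_2^2.

S(h_1,h_2): lcm = x_1^2x_2^2. S = x_1x_2 + 1.
  leading term x_1x_2: no divisor's leading term divides it; move x_1x_2 to the remainder.
  leading term 1: no divisor's leading term divides it; move 1 to the remainder.
  remainder x_1x_2 + 1 ≠ 0; add k_3 = x_1x_2 + 1 to the basis.

S(h_1,k_3): lcm = x_1^2x_2^2. S = x_1x_2 + x_1 + x_2^2 + x_2 + 1.
  leading term x_1x_2: subtract (1)·k_3 from x_1x_2 + x_1 + x_2^2 + x_2 + 1 → x_1 + x_2^2 + x_2
  leading term x_1: no divisor's leading term divides it; move x_1 to the remainder.
  leading term x_2^2: no divisor's leading term divides it; move x_2^2 to the remainder.
  leading term x_2: no divisor's leading term divides it; move x_2 to the remainder.
  remainder x_1 + x_2^2 + x_2 ≠ 0; add k_4 = x_1 + x_2^2 + x_2 to the basis.

S(h_2,k_3): lcm = x_1^2x_2^2. S = x_1 + x_2^2 + x_2.
  leading term x_1: subtract (1)·k_4 from x_1 + x_2^2 + x_2 → 0
  remainder 0.

S(h_1,k_4): lcm = x_1^2x_2^2. S = x_1x_2^4 + x_1x_2^3 + x_1 + x_2^2 + x_2 + 1.
  leading term x_1x_2^4: subtract (x_2^3)·k_3 from x_1x_2^4 + x_1x_2^3 + x_1 + x_2^2 + x_2 + 1 → x_1x_2^3 + x_1 + x_2^3 + x_2^2 + x_2 + 1
  leading term x_1x_2^3: subtract (x_2^2)·k_3 from x_1x_2^3 + x_1 + x_2^3 + x_2^2 + x_2 + 1 → x_1 + x_2^3 + x_2 + 1
  leading term x_1: subtract (1)·k_4 from x_1 + x_2^3 + x_2 + 1 → x_2^3 + x_2^2 + 1
  leading term x_2^3: no divisor's leading term divides it; move x_2^3 to the remainder.
  leading term x_2^2: no divisor's leading term divides it; move x_2^2 to the remainder.
  leading term 1: no divisor's leading term divides it; move 1 to the remainder.
  remainder x_2^3 + x_2^2 + 1 ≠ 0; add k_5 = x_2^3 + x_2^2 + 1 to the basis.

S(h_2,k_4): lcm = x_1^2x_2^2. S = x_1x_2^4 + x_1x_2^3 + x_1x_2 + x_1 + x_2^2 + x_2.
  leading term x_1x_2^4: subtract (x_2^3)·k_3 from x_1x_2^4 + x_1x_2^3 + x_1x_2 + x_1 + x_2^2 + x_2 → x_1x_2^3 + x_1x_2 + x_1 + x_2^3 + x_2^2 + x_2
  leading term x_1x_2^3: subtract (x_2^2)·k_3 from x_1x_2^3 + x_1x_2 + x_1 + x_2^3 + x_2^2 + x_2 → x_1x_2 + x_1 + x_2^3 + x_2
  leading term x_1x_2: subtract (1)·k_3 from x_1x_2 + x_1 + x_2^3 + x_2 → x_1 + x_2^3 + x_2 + 1
  leading term x_1: subtract (1)·k_4 from x_1 + x_2^3 + x_2 + 1 → x_2^3 + x_2^2 + 1
  leading term x_2^3: subtract (1)·k_5 from x_2^3 + x_2^2 + 1 → 0
  remainder 0.

S(k_3,k_4): lcm = x_1x_2. S = x_2^3 + x_2^2 + 1.
  leading term x_2^3: subtract (1)·k_5 from x_2^3 + x_2^2 + 1 → 0
  remainder 0.

S(h_1,k_5): lcm = x_1^2x_2^3. S = x_1^2x_2^2 + x_1^2 + x_1x_2 + x_2^3 + x_2^2 + x_2.
  leading term x_1^2x_2^2: subtract (1)·h_1 from x_1^2x_2^2 + x_1^2 + x_1x_2 + x_2^3 + x_2^2 + x_2 → x_1^2 + x_1x_2 + x_1 + x_2^3 + 1
  leading term x_1^2: subtract (x_1)·k_4 from x_1^2 + x_1x_2 + x_1 + x_2^3 + 1 → x_1x_2^2 + x_1 + x_2^3 + 1
  leading term x_1x_2^2: subtract (x_2)·k_3 from x_1x_2^2 + x_1 + x_2^3 + 1 → x_1 + x_2^3 + x_2 + 1
  leading term x_1: subtract (1)·k_4 from x_1 + x_2^3 + x_2 + 1 → x_2^3 + x_2^2 + 1
  leading term x_2^3: subtract (1)·k_5 from x_2^3 + x_2^2 + 1 → 0
  remainder 0.

S(h_2,k_5): lcm = x_1^2x_2^3. S = x_1^2x_2^2 + x_1^2 + x_1x_2^2 + x_1x_2 + x_2^3 + x_2^2.
  leading term x_1^2x_2^2: subtract (1)·h_1 from x_1^2x_2^2 + x_1^2 + x_1x_2^2 + x_1x_2 + x_2^3 + x_2^2 → x_1^2 + x_1x_2^2 + x_1x_2 + x_1 + x_2^3 + x_2 + 1
  leading term x_1^2: subtract (x_1)·k_4 from x_1^2 + x_1x_2^2 + x_1x_2 + x_1 + x_2^3 + x_2 + 1 → x_1 + x_2^3 + x_2 + 1
  leading term x_1: subtract (1)·k_4 from x_1 + x_2^3 + x_2 + 1 → x_2^3 + x_2^2 + 1
  leading term x_2^3: subtract (1)·k_5 from x_2^3 + x_2^2 + 1 → 0
  remainder 0.

S(k_3,k_5): lcm = x_1x_2^3. S = x_1x_2^2 + x_1 + x_2^2.
  leading term x_1x_2^2: subtract (x_2)·k_3 from x_1x_2^2 + x_1 + x_2^2 → x_1 + x_2^2 + x_2
  leading term x_1: subtract (1)·k_4 from x_1 + x_2^2 + x_2 → 0
  remainder 0.

S(k_4,k_5): leading monomials are coprime, so the S-polynomial reduces to 0 (Buchberger's first criterion).
Every S-polynomial of the final basis reduces to 0, so we have a Gröbner basis.
Inter-reduce: drop elements whose leading term is divisible by another's, tail-reduce, and make monic.
Reduced Gröbner basis: {x_1 + x_2^2 + x_2, x_2^3 + x_2^2 + 1}.

These differ, so the ideals are not equal.

No, the ideals differ.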